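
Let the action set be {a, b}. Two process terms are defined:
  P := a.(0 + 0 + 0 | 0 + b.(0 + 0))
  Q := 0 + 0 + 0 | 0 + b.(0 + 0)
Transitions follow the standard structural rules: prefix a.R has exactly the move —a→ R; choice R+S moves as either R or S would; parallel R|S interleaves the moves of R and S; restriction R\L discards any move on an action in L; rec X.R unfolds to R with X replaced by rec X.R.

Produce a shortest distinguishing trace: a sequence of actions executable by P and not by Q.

LTS(P): 3 reachable states
  m0 = a.(0 + 0 + 0 | 0 + b.(0 + 0)) ⊢ ··a··> m1
  m1 = 0 + 0 + 0 | 0 + b.(0 + 0) ⊢ ··b··> m2
  m2 = 0 + 0 ⊢ stopped
LTS(Q): 2 reachable states
  n0 = 0 + 0 + 0 | 0 + b.(0 + 0) ⊢ ··b··> n1
  n1 = 0 + 0 ⊢ stopped
Trace ⟨a⟩ through P, begin at {m0}:
  [1] a ⇒ {m1}
  — P admits the full trace.
Trace ⟨a⟩ through Q, begin at {n0}:
  [1] a ⇒ ∅ (Q stuck)

a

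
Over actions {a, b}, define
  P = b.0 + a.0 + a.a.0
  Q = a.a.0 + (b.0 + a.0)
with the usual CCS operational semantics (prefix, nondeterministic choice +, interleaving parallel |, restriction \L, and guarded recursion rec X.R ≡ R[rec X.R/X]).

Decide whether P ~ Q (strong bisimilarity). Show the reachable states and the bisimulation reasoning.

bisimilar

P's transition system — 3 states:
  m0 = b.0 + a.0 + a.a.0 → =a=> m1, =a=> m2, =b=> m1
  m1 = 0 → stopped
  m2 = a.0 → =a=> m1
Q's transition system — 3 states:
  n0 = a.a.0 + (b.0 + a.0) → =a=> n1, =a=> n2, =b=> n1
  n1 = 0 → stopped
  n2 = a.0 → =a=> n1
Partition-refinement fixed point:
  B0 = {m0, n0}
  B1 = {m1, n1}
  B2 = {m2, n2}
m0 ∈ B0, n0 ∈ B0 → same block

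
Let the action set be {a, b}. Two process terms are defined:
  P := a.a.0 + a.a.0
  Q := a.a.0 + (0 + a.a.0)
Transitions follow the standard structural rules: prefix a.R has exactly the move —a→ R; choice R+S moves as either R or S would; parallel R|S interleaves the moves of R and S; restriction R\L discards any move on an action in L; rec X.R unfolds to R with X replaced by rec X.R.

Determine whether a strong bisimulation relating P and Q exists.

P ~ Q

Reachable graph of P (3 states):
  u0 = a.a.0 + a.a.0 ⊢ —a→ u1
  u1 = a.0 ⊢ —a→ u2
  u2 = 0 ⊢ deadlocked
Reachable graph of Q (3 states):
  v0 = a.a.0 + (0 + a.a.0) ⊢ —a→ v1
  v1 = a.0 ⊢ —a→ v2
  v2 = 0 ⊢ deadlocked
Partition-refinement fixed point:
  B0 = {u0, v0}
  B1 = {u1, v1}
  B2 = {u2, v2}
u0 ∈ B0, v0 ∈ B0 → same block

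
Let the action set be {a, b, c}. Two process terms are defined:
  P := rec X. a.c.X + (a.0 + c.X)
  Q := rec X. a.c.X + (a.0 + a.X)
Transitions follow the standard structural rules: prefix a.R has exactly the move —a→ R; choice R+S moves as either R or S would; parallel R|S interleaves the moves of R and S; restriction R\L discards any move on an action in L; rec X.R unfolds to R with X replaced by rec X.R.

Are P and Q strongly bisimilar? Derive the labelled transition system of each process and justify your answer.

Reachable graph of P (3 states):
  p0 = rec X. a.c.X + (a.0 + c.X) :: —a→ p1, —a→ p2, —c→ p0
  p1 = 0 :: (no moves)
  p2 = c.(rec X. a.c.X + (a.0 + c.X)) :: —c→ p0
Reachable graph of Q (3 states):
  q0 = rec X. a.c.X + (a.0 + a.X) :: —a→ q0, —a→ q1, —a→ q2
  q1 = 0 :: (no moves)
  q2 = c.(rec X. a.c.X + (a.0 + a.X)) :: —c→ q0
Bisimilarity quotient blocks:
  B0 = {p0}
  B1 = {p2}
  B2 = {p1, q1}
  B3 = {q0}
  B4 = {q2}
p0 ∈ B0, q0 ∈ B3 → different blocks

P ≁ Q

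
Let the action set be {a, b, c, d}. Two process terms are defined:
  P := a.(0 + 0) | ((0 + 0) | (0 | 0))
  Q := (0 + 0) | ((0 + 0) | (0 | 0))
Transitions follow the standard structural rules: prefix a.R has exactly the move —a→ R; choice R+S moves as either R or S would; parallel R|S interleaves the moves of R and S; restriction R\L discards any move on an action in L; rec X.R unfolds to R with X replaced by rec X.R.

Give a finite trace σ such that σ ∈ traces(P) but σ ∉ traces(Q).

P's transition system — 2 states:
  p0 = a.(0 + 0) | ((0 + 0) | (0 | 0)) :: ··a··> p1
  p1 = (0 + 0) | ((0 + 0) | (0 | 0)) :: ∅
Q's transition system — 1 states:
  q0 = (0 + 0) | ((0 + 0) | (0 | 0)) :: ∅
Executing a from P (initial set {p0}):
  step 1 (a): {p1}
  ✓ P
Executing a from Q (initial set {q0}):
  step 1 (a): ∅ (Q stuck)

a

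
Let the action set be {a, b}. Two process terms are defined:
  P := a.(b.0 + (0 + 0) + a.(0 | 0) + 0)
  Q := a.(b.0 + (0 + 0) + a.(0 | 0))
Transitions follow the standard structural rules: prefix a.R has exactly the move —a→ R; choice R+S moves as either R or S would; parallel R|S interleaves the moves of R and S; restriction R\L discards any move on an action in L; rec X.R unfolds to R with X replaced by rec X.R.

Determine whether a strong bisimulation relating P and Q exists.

P ~ Q

Reachable graph of P (4 states):
  p0 = a.(b.0 + (0 + 0) + a.(0 | 0) + 0) | -a-> p1
  p1 = b.0 + (0 + 0) + a.(0 | 0) + 0 | -a-> p2, -b-> p3
  p2 = 0 | 0 | ∅
  p3 = 0 | ∅
Reachable graph of Q (4 states):
  q0 = a.(b.0 + (0 + 0) + a.(0 | 0)) | -a-> q1
  q1 = b.0 + (0 + 0) + a.(0 | 0) | -a-> q2, -b-> q3
  q2 = 0 | 0 | ∅
  q3 = 0 | ∅
Bisimilarity quotient blocks:
  B0 = {p0, q0}
  B1 = {p1, q1}
  B2 = {p2, p3, q2, q3}
p0 ∈ B0, q0 ∈ B0 → same block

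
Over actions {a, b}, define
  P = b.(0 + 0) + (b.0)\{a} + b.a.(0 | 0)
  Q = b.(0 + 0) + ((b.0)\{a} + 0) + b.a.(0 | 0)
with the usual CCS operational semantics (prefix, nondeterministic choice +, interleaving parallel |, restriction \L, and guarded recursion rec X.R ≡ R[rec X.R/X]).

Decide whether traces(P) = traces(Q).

trace-equivalent

Reachable graph of P (5 states):
  m0 = b.(0 + 0) + (b.0)\{a} + b.a.(0 | 0) ⊢ --b--▸ m1, --b--▸ m2, --b--▸ m3
  m1 = 0 + 0 ⊢ ·
  m2 = 0\{a} ⊢ ·
  m3 = a.(0 | 0) ⊢ --a--▸ m4
  m4 = 0 | 0 ⊢ ·
Reachable graph of Q (5 states):
  n0 = b.(0 + 0) + ((b.0)\{a} + 0) + b.a.(0 | 0) ⊢ --b--▸ n1, --b--▸ n2, --b--▸ n3
  n1 = 0 + 0 ⊢ ·
  n2 = 0\{a} ⊢ ·
  n3 = a.(0 | 0) ⊢ --a--▸ n4
  n4 = 0 | 0 ⊢ ·
Bisimilarity quotient blocks:
  B0 = {m0, n0}
  B1 = {m1, m2, m4, n1, n2, n4}
  B2 = {m3, n3}
m0 ∈ B0, n0 ∈ B0 → same block
Bisimilar ⇒ trace-equivalent.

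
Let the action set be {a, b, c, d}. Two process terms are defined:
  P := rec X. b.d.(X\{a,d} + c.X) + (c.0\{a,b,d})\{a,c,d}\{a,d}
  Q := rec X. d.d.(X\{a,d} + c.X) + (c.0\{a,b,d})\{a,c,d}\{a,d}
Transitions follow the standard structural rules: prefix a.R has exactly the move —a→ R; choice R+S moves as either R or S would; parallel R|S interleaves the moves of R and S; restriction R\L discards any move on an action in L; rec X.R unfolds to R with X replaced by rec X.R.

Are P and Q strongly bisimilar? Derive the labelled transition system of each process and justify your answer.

NO

Reachable graph of P (4 states):
  p0 = rec X. b.d.(X\{a,d} + c.X) + (c.0\{a,b,d})\{a,c,d}\{a,d} | -b-> p1
  p1 = d.((rec X. b.d.(X\{a,d} + c.X) + (c.0\{a,b,d})\{a,c,d}\{a,d})\{a,d} + c.(rec X. b.d.(X\{a,d} + c.X) + (c.0\{a,b,d})\{a,c,d}\{a,d})) | -d-> p2
  p2 = (rec X. b.d.(X\{a,d} + c.X) + (c.0\{a,b,d})\{a,c,d}\{a,d})\{a,d} + c.(rec X. b.d.(X\{a,d} + c.X) + (c.0\{a,b,d})\{a,c,d}\{a,d}) | -b-> p3, -c-> p0
  p3 = (d.((rec X. b.d.(X\{a,d} + c.X) + (c.0\{a,b,d})\{a,c,d}\{a,d})\{a,d} + c.(rec X. b.d.(X\{a,d} + c.X) + (c.0\{a,b,d})\{a,c,d}\{a,d})))\{a,d} | ∅
Reachable graph of Q (3 states):
  q0 = rec X. d.d.(X\{a,d} + c.X) + (c.0\{a,b,d})\{a,c,d}\{a,d} | -d-> q1
  q1 = d.((rec X. d.d.(X\{a,d} + c.X) + (c.0\{a,b,d})\{a,c,d}\{a,d})\{a,d} + c.(rec X. d.d.(X\{a,d} + c.X) + (c.0\{a,b,d})\{a,c,d}\{a,d})) | -d-> q2
  q2 = (rec X. d.d.(X\{a,d} + c.X) + (c.0\{a,b,d})\{a,c,d}\{a,d})\{a,d} + c.(rec X. d.d.(X\{a,d} + c.X) + (c.0\{a,b,d})\{a,c,d}\{a,d}) | -c-> q0
Partition-refinement fixed point:
  B0 = {p0}
  B1 = {p1}
  B2 = {p2}
  B3 = {p3}
  B4 = {q0}
  B5 = {q1}
  B6 = {q2}
p0 ∈ B0, q0 ∈ B4 → different blocks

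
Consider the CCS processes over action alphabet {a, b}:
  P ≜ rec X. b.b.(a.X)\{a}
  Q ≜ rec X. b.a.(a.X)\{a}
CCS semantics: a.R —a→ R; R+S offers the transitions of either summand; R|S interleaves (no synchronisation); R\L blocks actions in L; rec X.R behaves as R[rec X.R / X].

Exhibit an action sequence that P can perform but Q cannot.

bb

Reachable graph of P (3 states):
  s0 = rec X. b.b.(a.X)\{a} | ··b··> s1
  s1 = b.(a.(rec X. b.b.(a.X)\{a}))\{a} | ··b··> s2
  s2 = (a.(rec X. b.b.(a.X)\{a}))\{a} | ∅
Reachable graph of Q (3 states):
  t0 = rec X. b.a.(a.X)\{a} | ··b··> t1
  t1 = a.(a.(rec X. b.a.(a.X)\{a}))\{a} | ··a··> t2
  t2 = (a.(rec X. b.a.(a.X)\{a}))\{a} | ∅
Executing bb from P (initial set {s0}):
  after b @ step 1: {s1}
  after b @ step 2: {s2}
  ✓ P
Executing bb from Q (initial set {t0}):
  after b @ step 1: {t1}
  after b @ step 2: no successor for Q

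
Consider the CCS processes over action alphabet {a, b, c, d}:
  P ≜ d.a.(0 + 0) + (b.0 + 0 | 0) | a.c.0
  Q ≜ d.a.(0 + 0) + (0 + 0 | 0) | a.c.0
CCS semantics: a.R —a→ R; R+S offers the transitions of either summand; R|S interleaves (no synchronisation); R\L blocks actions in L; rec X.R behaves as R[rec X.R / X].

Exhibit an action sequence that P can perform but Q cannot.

b

P's transition system — 8 states:
  u0 = d.a.(0 + 0) + (b.0 + 0 | 0) | a.c.0 | --a--▸ u1, --b--▸ u2, --d--▸ u3
  u1 = (b.0 + 0 | 0) | c.0 | --b--▸ u4, --c--▸ u5
  u2 = 0 | a.c.0 | --a--▸ u4
  u3 = a.(0 + 0) | --a--▸ u6
  u4 = 0 | c.0 | --c--▸ u7
  u5 = (b.0 + 0 | 0) | 0 | --b--▸ u7
  u6 = 0 + 0 | ∅
  u7 = 0 | 0 | ∅
Q's transition system — 5 states:
  v0 = d.a.(0 + 0) + (0 + 0 | 0) | a.c.0 | --a--▸ v1, --d--▸ v2
  v1 = (0 + 0 | 0) | c.0 | --c--▸ v3
  v2 = a.(0 + 0) | --a--▸ v4
  v3 = (0 + 0 | 0) | 0 | ∅
  v4 = 0 + 0 | ∅
Executing b from P (initial set {u0}):
  [1] b ⇒ {u2}
  ✓ P
Executing b from Q (initial set {v0}):
  [1] b ⇒ no successor for Q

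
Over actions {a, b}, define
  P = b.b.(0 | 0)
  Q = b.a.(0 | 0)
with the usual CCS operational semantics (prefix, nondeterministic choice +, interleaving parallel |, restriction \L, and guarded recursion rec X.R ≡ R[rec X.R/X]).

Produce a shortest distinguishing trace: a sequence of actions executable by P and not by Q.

LTS(P): 3 reachable states
  p0 = b.b.(0 | 0) :: —b→ p1
  p1 = b.(0 | 0) :: —b→ p2
  p2 = 0 | 0 :: deadlocked
LTS(Q): 3 reachable states
  q0 = b.a.(0 | 0) :: —b→ q1
  q1 = a.(0 | 0) :: —a→ q2
  q2 = 0 | 0 :: deadlocked
Executing bb from P (initial set {p0}):
  [1] b ⇒ {p1}
  [2] b ⇒ {p2}
  — P admits the full trace.
Executing bb from Q (initial set {q0}):
  [1] b ⇒ {q1}
  [2] b ⇒ no successor for Q

bb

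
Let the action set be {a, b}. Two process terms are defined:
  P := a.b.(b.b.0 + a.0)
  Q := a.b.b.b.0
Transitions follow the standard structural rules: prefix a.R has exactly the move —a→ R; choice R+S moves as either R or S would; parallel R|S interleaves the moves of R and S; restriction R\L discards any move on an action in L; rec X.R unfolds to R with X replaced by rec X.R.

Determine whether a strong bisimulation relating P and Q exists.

P ≁ Q

LTS(P): 5 reachable states
  u0 = a.b.(b.b.0 + a.0) ⊢ --a--▸ u1
  u1 = b.(b.b.0 + a.0) ⊢ --b--▸ u2
  u2 = b.b.0 + a.0 ⊢ --a--▸ u3, --b--▸ u4
  u3 = 0 ⊢ deadlocked
  u4 = b.0 ⊢ --b--▸ u3
LTS(Q): 5 reachable states
  v0 = a.b.b.b.0 ⊢ --a--▸ v1
  v1 = b.b.b.0 ⊢ --b--▸ v2
  v2 = b.b.0 ⊢ --b--▸ v3
  v3 = b.0 ⊢ --b--▸ v4
  v4 = 0 ⊢ deadlocked
Coarsest stable partition (strong bisimilarity classes):
  B0 = {u0}
  B1 = {u1}
  B2 = {u2}
  B3 = {u3, v4}
  B4 = {u4, v3}
  B5 = {v0}
  B6 = {v1}
  B7 = {v2}
u0 ∈ B0, v0 ∈ B5 → different blocks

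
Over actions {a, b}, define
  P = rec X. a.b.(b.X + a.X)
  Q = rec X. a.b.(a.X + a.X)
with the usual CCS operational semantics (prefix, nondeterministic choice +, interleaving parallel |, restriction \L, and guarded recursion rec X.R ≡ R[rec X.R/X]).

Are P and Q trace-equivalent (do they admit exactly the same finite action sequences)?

traces(P) ≠ traces(Q) — witness ⟨abb⟩

P's transition system — 3 states:
  m0 = rec X. a.b.(b.X + a.X) ⊢ --a--▸ m1
  m1 = b.(b.(rec X. a.b.(b.X + a.X)) + a.(rec X. a.b.(b.X + a.X))) ⊢ --b--▸ m2
  m2 = b.(rec X. a.b.(b.X + a.X)) + a.(rec X. a.b.(b.X + a.X)) ⊢ --a--▸ m0, --b--▸ m0
Q's transition system — 3 states:
  n0 = rec X. a.b.(a.X + a.X) ⊢ --a--▸ n1
  n1 = b.(a.(rec X. a.b.(a.X + a.X)) + a.(rec X. a.b.(a.X + a.X))) ⊢ --b--▸ n2
  n2 = a.(rec X. a.b.(a.X + a.X)) + a.(rec X. a.b.(a.X + a.X)) ⊢ --a--▸ n0
Trace ⟨abb⟩ through P, begin at {m0}:
  [1] a ⇒ {m1}
  [2] b ⇒ {m2}
  [3] b ⇒ {m0}
  P completes σ.
Trace ⟨abb⟩ through Q, begin at {n0}:
  [1] a ⇒ {n1}
  [2] b ⇒ {n2}
  [3] b ⇒ no successor for Q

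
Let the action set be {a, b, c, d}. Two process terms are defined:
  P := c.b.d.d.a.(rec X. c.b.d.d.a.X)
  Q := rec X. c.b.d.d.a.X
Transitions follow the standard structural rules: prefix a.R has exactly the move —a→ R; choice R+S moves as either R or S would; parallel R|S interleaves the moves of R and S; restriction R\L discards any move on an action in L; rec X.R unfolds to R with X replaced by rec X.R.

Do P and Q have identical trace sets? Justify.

traces(P) = traces(Q)

P's transition system — 6 states:
  s0 = c.b.d.d.a.(rec X. c.b.d.d.a.X) :: -c-> s1
  s1 = b.d.d.a.(rec X. c.b.d.d.a.X) :: -b-> s2
  s2 = d.d.a.(rec X. c.b.d.d.a.X) :: -d-> s3
  s3 = d.a.(rec X. c.b.d.d.a.X) :: -d-> s4
  s4 = a.(rec X. c.b.d.d.a.X) :: -a-> s5
  s5 = rec X. c.b.d.d.a.X :: -c-> s1
Q's transition system — 5 states:
  t0 = rec X. c.b.d.d.a.X :: -c-> t1
  t1 = b.d.d.a.(rec X. c.b.d.d.a.X) :: -b-> t2
  t2 = d.d.a.(rec X. c.b.d.d.a.X) :: -d-> t3
  t3 = d.a.(rec X. c.b.d.d.a.X) :: -d-> t4
  t4 = a.(rec X. c.b.d.d.a.X) :: -a-> t0
Coarsest stable partition (strong bisimilarity classes):
  B0 = {s0, s5, t0}
  B1 = {s1, t1}
  B2 = {s2, t2}
  B3 = {s3, t3}
  B4 = {s4, t4}
s0 ∈ B0, t0 ∈ B0 → same block
Bisimilar ⇒ trace-equivalent.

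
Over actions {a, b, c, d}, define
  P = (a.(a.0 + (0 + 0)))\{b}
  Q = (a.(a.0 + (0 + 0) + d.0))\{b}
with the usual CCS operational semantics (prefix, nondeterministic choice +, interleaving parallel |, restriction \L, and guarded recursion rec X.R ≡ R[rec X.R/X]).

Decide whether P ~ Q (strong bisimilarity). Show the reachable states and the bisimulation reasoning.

not bisimilar

Reachable graph of P (3 states):
  s0 = (a.(a.0 + (0 + 0)))\{b} :: --a--▸ s1
  s1 = (a.0 + (0 + 0))\{b} :: --a--▸ s2
  s2 = 0\{b} :: ·
Reachable graph of Q (3 states):
  t0 = (a.(a.0 + (0 + 0) + d.0))\{b} :: --a--▸ t1
  t1 = (a.0 + (0 + 0) + d.0)\{b} :: --a--▸ t2, --d--▸ t2
  t2 = 0\{b} :: ·
Partition-refinement fixed point:
  B0 = {s0}
  B1 = {s1}
  B2 = {s2, t2}
  B3 = {t0}
  B4 = {t1}
s0 ∈ B0, t0 ∈ B3 → different blocks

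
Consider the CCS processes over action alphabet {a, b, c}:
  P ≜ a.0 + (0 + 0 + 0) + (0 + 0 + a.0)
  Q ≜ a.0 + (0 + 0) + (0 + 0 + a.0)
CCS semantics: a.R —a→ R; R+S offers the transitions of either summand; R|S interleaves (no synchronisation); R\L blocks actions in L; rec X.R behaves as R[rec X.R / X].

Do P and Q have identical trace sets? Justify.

LTS(P): 2 reachable states
  m0 = a.0 + (0 + 0 + 0) + (0 + 0 + a.0) has moves =a=> m1
  m1 = 0 has moves deadlocked
LTS(Q): 2 reachable states
  n0 = a.0 + (0 + 0) + (0 + 0 + a.0) has moves =a=> n1
  n1 = 0 has moves deadlocked
Partition-refinement fixed point:
  B0 = {m0, n0}
  B1 = {m1, n1}
m0 ∈ B0, n0 ∈ B0 → same block
Bisimilar ⇒ trace-equivalent.

traces(P) = traces(Q)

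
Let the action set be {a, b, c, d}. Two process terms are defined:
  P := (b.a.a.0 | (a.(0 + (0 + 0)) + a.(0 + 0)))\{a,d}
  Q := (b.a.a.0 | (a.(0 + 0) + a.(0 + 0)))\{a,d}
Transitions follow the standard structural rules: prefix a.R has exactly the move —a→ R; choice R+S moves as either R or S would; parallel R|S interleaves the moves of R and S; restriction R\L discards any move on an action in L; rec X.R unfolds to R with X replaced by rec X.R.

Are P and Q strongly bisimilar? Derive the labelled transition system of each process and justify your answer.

P ~ Q

Reachable graph of P (2 states):
  p0 = (b.a.a.0 | (a.(0 + (0 + 0)) + a.(0 + 0)))\{a,d} has moves ··b··> p1
  p1 = (a.a.0 | (a.(0 + (0 + 0)) + a.(0 + 0)))\{a,d} has moves (no moves)
Reachable graph of Q (2 states):
  q0 = (b.a.a.0 | (a.(0 + 0) + a.(0 + 0)))\{a,d} has moves ··b··> q1
  q1 = (a.a.0 | (a.(0 + 0) + a.(0 + 0)))\{a,d} has moves (no moves)
Bisimilarity quotient blocks:
  B0 = {p0, q0}
  B1 = {p1, q1}
p0 ∈ B0, q0 ∈ B0 → same block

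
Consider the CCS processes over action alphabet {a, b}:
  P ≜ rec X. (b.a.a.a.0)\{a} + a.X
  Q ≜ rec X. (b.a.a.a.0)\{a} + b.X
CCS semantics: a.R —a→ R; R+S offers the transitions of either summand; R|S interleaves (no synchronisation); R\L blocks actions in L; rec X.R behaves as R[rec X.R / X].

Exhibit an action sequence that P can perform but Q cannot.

a

P's transition system — 2 states:
  p0 = rec X. (b.a.a.a.0)\{a} + a.X → --a--▸ p0, --b--▸ p1
  p1 = (a.a.a.0)\{a} → deadlocked
Q's transition system — 2 states:
  q0 = rec X. (b.a.a.a.0)\{a} + b.X → --b--▸ q0, --b--▸ q1
  q1 = (a.a.a.0)\{a} → deadlocked
Run σ = ⟨a⟩ on P: start {p0}
  step 1 (a): {p0}
  ✓ P
Run σ = ⟨a⟩ on Q: start {q0}
  step 1 (a): ∅ (Q stuck)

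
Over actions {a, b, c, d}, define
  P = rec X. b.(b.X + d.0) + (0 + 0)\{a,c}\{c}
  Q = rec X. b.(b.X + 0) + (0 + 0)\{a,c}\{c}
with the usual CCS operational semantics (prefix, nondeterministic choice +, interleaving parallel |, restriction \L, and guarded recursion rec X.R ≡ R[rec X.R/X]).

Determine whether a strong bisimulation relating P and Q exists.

P ≁ Q

Reachable graph of P (3 states):
  p0 = rec X. b.(b.X + d.0) + (0 + 0)\{a,c}\{c} → --b--▸ p1
  p1 = b.(rec X. b.(b.X + d.0) + (0 + 0)\{a,c}\{c}) + d.0 → --b--▸ p0, --d--▸ p2
  p2 = 0 → ∅
Reachable graph of Q (2 states):
  q0 = rec X. b.(b.X + 0) + (0 + 0)\{a,c}\{c} → --b--▸ q1
  q1 = b.(rec X. b.(b.X + 0) + (0 + 0)\{a,c}\{c}) + 0 → --b--▸ q0
Partition-refinement fixed point:
  B0 = {p0}
  B1 = {p1}
  B2 = {p2}
  B3 = {q0, q1}
p0 ∈ B0, q0 ∈ B3 → different blocks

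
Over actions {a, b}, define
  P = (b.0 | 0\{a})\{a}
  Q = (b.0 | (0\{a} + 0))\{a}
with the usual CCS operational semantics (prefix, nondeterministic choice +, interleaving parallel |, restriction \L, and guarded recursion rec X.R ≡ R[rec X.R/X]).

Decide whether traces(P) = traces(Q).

traces(P) = traces(Q)

Reachable graph of P (2 states):
  p0 = (b.0 | 0\{a})\{a} ⊢ -b-> p1
  p1 = (0 | 0\{a})\{a} ⊢ deadlocked
Reachable graph of Q (2 states):
  q0 = (b.0 | (0\{a} + 0))\{a} ⊢ -b-> q1
  q1 = (0 | (0\{a} + 0))\{a} ⊢ deadlocked
Bisimilarity quotient blocks:
  B0 = {p0, q0}
  B1 = {p1, q1}
p0 ∈ B0, q0 ∈ B0 → same block
Bisimilar ⇒ trace-equivalent.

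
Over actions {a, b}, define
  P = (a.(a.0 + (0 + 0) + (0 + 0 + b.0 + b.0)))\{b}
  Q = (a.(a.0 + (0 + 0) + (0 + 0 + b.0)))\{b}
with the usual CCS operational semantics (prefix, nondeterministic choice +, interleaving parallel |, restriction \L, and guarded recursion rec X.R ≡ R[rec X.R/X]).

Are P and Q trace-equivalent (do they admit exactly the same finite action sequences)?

LTS(P): 3 reachable states
  p0 = (a.(a.0 + (0 + 0) + (0 + 0 + b.0 + b.0)))\{b} → -a-> p1
  p1 = (a.0 + (0 + 0) + (0 + 0 + b.0 + b.0))\{b} → -a-> p2
  p2 = 0\{b} → stopped
LTS(Q): 3 reachable states
  q0 = (a.(a.0 + (0 + 0) + (0 + 0 + b.0)))\{b} → -a-> q1
  q1 = (a.0 + (0 + 0) + (0 + 0 + b.0))\{b} → -a-> q2
  q2 = 0\{b} → stopped
Bisimilarity quotient blocks:
  B0 = {p0, q0}
  B1 = {p1, q1}
  B2 = {p2, q2}
p0 ∈ B0, q0 ∈ B0 → same block
Bisimilar ⇒ trace-equivalent.

YES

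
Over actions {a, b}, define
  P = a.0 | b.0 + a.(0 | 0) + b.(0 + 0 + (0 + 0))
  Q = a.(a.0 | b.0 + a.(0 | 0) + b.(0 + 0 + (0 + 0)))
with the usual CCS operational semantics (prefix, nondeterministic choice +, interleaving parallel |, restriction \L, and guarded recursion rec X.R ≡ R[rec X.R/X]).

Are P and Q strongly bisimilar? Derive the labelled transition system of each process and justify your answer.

P's transition system — 5 states:
  p0 = a.0 | b.0 + a.(0 | 0) + b.(0 + 0 + (0 + 0)) | --a--▸ p1, --a--▸ p2, --b--▸ p3, --b--▸ p4
  p1 = 0 | 0 | ·
  p2 = 0 | b.0 | --b--▸ p1
  p3 = 0 + 0 + (0 + 0) | ·
  p4 = a.0 | 0 | --a--▸ p1
Q's transition system — 6 states:
  q0 = a.(a.0 | b.0 + a.(0 | 0) + b.(0 + 0 + (0 + 0))) | --a--▸ q1
  q1 = a.0 | b.0 + a.(0 | 0) + b.(0 + 0 + (0 + 0)) | --a--▸ q2, --a--▸ q3, --b--▸ q4, --b--▸ q5
  q2 = 0 | 0 | ·
  q3 = 0 | b.0 | --b--▸ q2
  q4 = 0 + 0 + (0 + 0) | ·
  q5 = a.0 | 0 | --a--▸ q2
Coarsest stable partition (strong bisimilarity classes):
  B0 = {p0, q1}
  B1 = {p1, p3, q2, q4}
  B2 = {p2, q3}
  B3 = {p4, q5}
  B4 = {q0}
p0 ∈ B0, q0 ∈ B4 → different blocks

not bisimilar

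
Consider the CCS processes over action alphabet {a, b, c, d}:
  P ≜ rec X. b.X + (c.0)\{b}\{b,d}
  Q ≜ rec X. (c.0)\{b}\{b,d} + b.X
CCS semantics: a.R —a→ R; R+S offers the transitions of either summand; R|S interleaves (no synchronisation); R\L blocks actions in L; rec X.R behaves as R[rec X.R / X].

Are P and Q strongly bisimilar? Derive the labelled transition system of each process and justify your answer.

bisimilar

LTS(P): 2 reachable states
  p0 = rec X. b.X + (c.0)\{b}\{b,d} → =b=> p0, =c=> p1
  p1 = 0\{b}\{b,d} → deadlocked
LTS(Q): 2 reachable states
  q0 = rec X. (c.0)\{b}\{b,d} + b.X → =b=> q0, =c=> q1
  q1 = 0\{b}\{b,d} → deadlocked
Coarsest stable partition (strong bisimilarity classes):
  B0 = {p0, q0}
  B1 = {p1, q1}
p0 ∈ B0, q0 ∈ B0 → same block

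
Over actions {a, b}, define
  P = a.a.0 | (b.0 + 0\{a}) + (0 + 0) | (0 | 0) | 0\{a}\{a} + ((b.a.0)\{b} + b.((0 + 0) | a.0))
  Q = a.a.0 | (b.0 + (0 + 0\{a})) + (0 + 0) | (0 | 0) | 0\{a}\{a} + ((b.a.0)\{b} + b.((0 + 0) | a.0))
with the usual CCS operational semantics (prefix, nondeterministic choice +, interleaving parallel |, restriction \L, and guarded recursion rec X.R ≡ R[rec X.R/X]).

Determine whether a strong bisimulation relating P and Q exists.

LTS(P): 8 reachable states
  u0 = a.a.0 | (b.0 + 0\{a}) + (0 + 0) | (0 | 0) | 0\{a}\{a} + ((b.a.0)\{b} + b.((0 + 0) | a.0)) → =a=> u1, =b=> u2, =b=> u3
  u1 = a.0 | (b.0 + 0\{a}) → =a=> u4, =b=> u5
  u2 = (0 + 0) | a.0 → =a=> u6
  u3 = a.a.0 | 0 → =a=> u5
  u4 = 0 | (b.0 + 0\{a}) → =b=> u7
  u5 = a.0 | 0 → =a=> u7
  u6 = (0 + 0) | 0 → deadlocked
  u7 = 0 | 0 → deadlocked
LTS(Q): 8 reachable states
  v0 = a.a.0 | (b.0 + (0 + 0\{a})) + (0 + 0) | (0 | 0) | 0\{a}\{a} + ((b.a.0)\{b} + b.((0 + 0) | a.0)) → =a=> v1, =b=> v2, =b=> v3
  v1 = a.0 | (b.0 + (0 + 0\{a})) → =a=> v4, =b=> v5
  v2 = (0 + 0) | a.0 → =a=> v6
  v3 = a.a.0 | 0 → =a=> v5
  v4 = 0 | (b.0 + (0 + 0\{a})) → =b=> v7
  v5 = a.0 | 0 → =a=> v7
  v6 = (0 + 0) | 0 → deadlocked
  v7 = 0 | 0 → deadlocked
Coarsest stable partition (strong bisimilarity classes):
  B0 = {u0, v0}
  B1 = {u2, u5, v2, v5}
  B2 = {u6, u7, v6, v7}
  B3 = {u3, v3}
  B4 = {u1, v1}
  B5 = {u4, v4}
u0 ∈ B0, v0 ∈ B0 → same block

YES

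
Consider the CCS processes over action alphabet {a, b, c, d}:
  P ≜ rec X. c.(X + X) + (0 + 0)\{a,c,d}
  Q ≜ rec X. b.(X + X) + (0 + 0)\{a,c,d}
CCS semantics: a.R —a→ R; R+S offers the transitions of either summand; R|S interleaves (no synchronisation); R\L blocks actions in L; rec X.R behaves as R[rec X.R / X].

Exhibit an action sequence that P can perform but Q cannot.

c

Reachable graph of P (2 states):
  m0 = rec X. c.(X + X) + (0 + 0)\{a,c,d} → =c=> m1
  m1 = (rec X. c.(X + X) + (0 + 0)\{a,c,d}) + (rec X. c.(X + X) + (0 + 0)\{a,c,d}) → =c=> m1
Reachable graph of Q (2 states):
  n0 = rec X. b.(X + X) + (0 + 0)\{a,c,d} → =b=> n1
  n1 = (rec X. b.(X + X) + (0 + 0)\{a,c,d}) + (rec X. b.(X + X) + (0 + 0)\{a,c,d}) → =b=> n1
Executing c from P (initial set {m0}):
  after c @ step 1: {m1}
  — P admits the full trace.
Executing c from Q (initial set {n0}):
  after c @ step 1: no successor for Q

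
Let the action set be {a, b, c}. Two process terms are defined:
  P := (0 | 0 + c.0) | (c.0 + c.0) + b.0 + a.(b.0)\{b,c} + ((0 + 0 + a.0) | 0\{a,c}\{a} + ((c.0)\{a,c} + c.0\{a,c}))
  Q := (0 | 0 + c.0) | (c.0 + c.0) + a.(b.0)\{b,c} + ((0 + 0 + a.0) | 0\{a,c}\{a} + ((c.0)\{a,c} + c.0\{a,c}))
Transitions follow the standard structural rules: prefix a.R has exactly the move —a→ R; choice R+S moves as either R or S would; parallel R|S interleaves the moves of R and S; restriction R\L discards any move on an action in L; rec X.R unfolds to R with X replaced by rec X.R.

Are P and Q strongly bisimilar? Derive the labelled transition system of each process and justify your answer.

P ≁ Q

Reachable graph of P (8 states):
  u0 = (0 | 0 + c.0) | (c.0 + c.0) + b.0 + a.(b.0)\{b,c} + ((0 + 0 + a.0) | 0\{a,c}\{a} + ((c.0)\{a,c} + c.0\{a,c})) ⊢ -a-> u1, -a-> u2, -b-> u3, -c-> u4, -c-> u5, -c-> u6
  u1 = (b.0)\{b,c} ⊢ ∅
  u2 = 0 | 0\{a,c}\{a} ⊢ ∅
  u3 = 0 ⊢ ∅
  u4 = (0 | 0 + c.0) | 0 ⊢ -c-> u7
  u5 = 0 | (c.0 + c.0) ⊢ -c-> u7
  u6 = 0\{a,c} ⊢ ∅
  u7 = 0 | 0 ⊢ ∅
Reachable graph of Q (7 states):
  v0 = (0 | 0 + c.0) | (c.0 + c.0) + a.(b.0)\{b,c} + ((0 + 0 + a.0) | 0\{a,c}\{a} + ((c.0)\{a,c} + c.0\{a,c})) ⊢ -a-> v1, -a-> v2, -c-> v3, -c-> v4, -c-> v5
  v1 = (b.0)\{b,c} ⊢ ∅
  v2 = 0 | 0\{a,c}\{a} ⊢ ∅
  v3 = (0 | 0 + c.0) | 0 ⊢ -c-> v6
  v4 = 0 | (c.0 + c.0) ⊢ -c-> v6
  v5 = 0\{a,c} ⊢ ∅
  v6 = 0 | 0 ⊢ ∅
Partition-refinement fixed point:
  B0 = {u0}
  B1 = {u1, u2, u3, u6, u7, v1, v2, v5, v6}
  B2 = {u4, u5, v3, v4}
  B3 = {v0}
u0 ∈ B0, v0 ∈ B3 → different blocks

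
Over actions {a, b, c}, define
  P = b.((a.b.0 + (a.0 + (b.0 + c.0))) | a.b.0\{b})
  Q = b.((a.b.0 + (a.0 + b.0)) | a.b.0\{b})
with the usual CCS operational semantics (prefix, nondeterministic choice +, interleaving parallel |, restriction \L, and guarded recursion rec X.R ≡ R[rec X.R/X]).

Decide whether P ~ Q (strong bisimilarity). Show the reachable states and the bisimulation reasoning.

P's transition system — 10 states:
  p0 = b.((a.b.0 + (a.0 + (b.0 + c.0))) | a.b.0\{b}) | =b=> p1
  p1 = (a.b.0 + (a.0 + (b.0 + c.0))) | a.b.0\{b} | =a=> p2, =a=> p3, =a=> p4, =b=> p3, =c=> p3
  p2 = (a.b.0 + (a.0 + (b.0 + c.0))) | b.0\{b} | =a=> p5, =a=> p6, =b=> p5, =b=> p7, =c=> p5
  p3 = 0 | a.b.0\{b} | =a=> p5
  p4 = b.0 | a.b.0\{b} | =a=> p6, =b=> p3
  p5 = 0 | b.0\{b} | =b=> p8
  p6 = b.0 | b.0\{b} | =b=> p5, =b=> p9
  p7 = (a.b.0 + (a.0 + (b.0 + c.0))) | 0\{b} | =a=> p8, =a=> p9, =b=> p8, =c=> p8
  p8 = 0 | 0\{b} | stopped
  p9 = b.0 | 0\{b} | =b=> p8
Q's transition system — 10 states:
  q0 = b.((a.b.0 + (a.0 + b.0)) | a.b.0\{b}) | =b=> q1
  q1 = (a.b.0 + (a.0 + b.0)) | a.b.0\{b} | =a=> q2, =a=> q3, =a=> q4, =b=> q3
  q2 = (a.b.0 + (a.0 + b.0)) | b.0\{b} | =a=> q5, =a=> q6, =b=> q5, =b=> q7
  q3 = 0 | a.b.0\{b} | =a=> q5
  q4 = b.0 | a.b.0\{b} | =a=> q6, =b=> q3
  q5 = 0 | b.0\{b} | =b=> q8
  q6 = b.0 | b.0\{b} | =b=> q5, =b=> q9
  q7 = (a.b.0 + (a.0 + b.0)) | 0\{b} | =a=> q8, =a=> q9, =b=> q8
  q8 = 0 | 0\{b} | stopped
  q9 = b.0 | 0\{b} | =b=> q8
Coarsest stable partition (strong bisimilarity classes):
  B0 = {p0}
  B1 = {p1}
  B2 = {p2}
  B3 = {p5, p9, q5, q9}
  B4 = {p8, q8}
  B5 = {p6, q6}
  B6 = {p7}
  B7 = {p4, q4}
  B8 = {p3, q3}
  B9 = {q0}
  B10 = {q1}
  B11 = {q2}
  B12 = {q7}
p0 ∈ B0, q0 ∈ B9 → different blocks

P ≁ Q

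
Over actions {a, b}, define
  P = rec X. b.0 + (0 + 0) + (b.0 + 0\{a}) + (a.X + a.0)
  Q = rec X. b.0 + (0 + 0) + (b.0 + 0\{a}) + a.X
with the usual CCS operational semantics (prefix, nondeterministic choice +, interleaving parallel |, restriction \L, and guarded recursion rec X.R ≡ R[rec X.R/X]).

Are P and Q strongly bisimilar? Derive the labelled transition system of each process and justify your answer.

P ≁ Q

P's transition system — 2 states:
  m0 = rec X. b.0 + (0 + 0) + (b.0 + 0\{a}) + (a.X + a.0) | =a=> m0, =a=> m1, =b=> m1
  m1 = 0 | ∅
Q's transition system — 2 states:
  n0 = rec X. b.0 + (0 + 0) + (b.0 + 0\{a}) + a.X | =a=> n0, =b=> n1
  n1 = 0 | ∅
Coarsest stable partition (strong bisimilarity classes):
  B0 = {m0}
  B1 = {m1, n1}
  B2 = {n0}
m0 ∈ B0, n0 ∈ B2 → different blocks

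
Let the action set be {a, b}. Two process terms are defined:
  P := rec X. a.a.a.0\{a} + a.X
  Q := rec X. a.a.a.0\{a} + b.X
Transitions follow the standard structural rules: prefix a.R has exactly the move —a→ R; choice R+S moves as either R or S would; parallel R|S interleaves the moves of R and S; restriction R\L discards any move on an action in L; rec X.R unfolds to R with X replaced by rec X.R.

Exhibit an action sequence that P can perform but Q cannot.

P's transition system — 4 states:
  u0 = rec X. a.a.a.0\{a} + a.X ⊢ -a-> u0, -a-> u1
  u1 = a.a.0\{a} ⊢ -a-> u2
  u2 = a.0\{a} ⊢ -a-> u3
  u3 = 0\{a} ⊢ (no moves)
Q's transition system — 4 states:
  v0 = rec X. a.a.a.0\{a} + b.X ⊢ -a-> v1, -b-> v0
  v1 = a.a.0\{a} ⊢ -a-> v2
  v2 = a.0\{a} ⊢ -a-> v3
  v3 = 0\{a} ⊢ (no moves)
Trace ⟨aaaa⟩ through P, begin at {u0}:
  after a @ step 1: {u0, u1}
  after a @ step 2: {u0, u1, u2}
  after a @ step 3: {u0, u1, u2, u3}
  after a @ step 4: {u0, u1, u2, u3}
  — P admits the full trace.
Trace ⟨aaaa⟩ through Q, begin at {v0}:
  after a @ step 1: {v1}
  after a @ step 2: {v2}
  after a @ step 3: {v3}
  after a @ step 4: ∅ (Q stuck)

aaaa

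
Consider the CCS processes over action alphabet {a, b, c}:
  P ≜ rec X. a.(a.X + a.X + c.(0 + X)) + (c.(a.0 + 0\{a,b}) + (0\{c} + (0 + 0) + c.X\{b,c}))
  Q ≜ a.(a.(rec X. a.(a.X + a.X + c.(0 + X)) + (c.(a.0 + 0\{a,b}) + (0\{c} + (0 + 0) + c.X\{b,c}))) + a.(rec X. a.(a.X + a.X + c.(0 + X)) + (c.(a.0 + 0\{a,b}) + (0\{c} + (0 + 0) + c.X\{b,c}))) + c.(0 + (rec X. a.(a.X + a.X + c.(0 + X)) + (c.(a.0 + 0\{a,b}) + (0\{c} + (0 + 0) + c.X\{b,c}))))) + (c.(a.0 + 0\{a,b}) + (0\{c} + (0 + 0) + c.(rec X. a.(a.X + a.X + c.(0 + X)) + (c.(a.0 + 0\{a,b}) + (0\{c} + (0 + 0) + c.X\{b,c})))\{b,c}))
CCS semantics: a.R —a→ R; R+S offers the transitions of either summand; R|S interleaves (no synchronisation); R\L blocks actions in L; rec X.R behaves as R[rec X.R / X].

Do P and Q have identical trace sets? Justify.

YES

P's transition system — 7 states:
  u0 = rec X. a.(a.X + a.X + c.(0 + X)) + (c.(a.0 + 0\{a,b}) + (0\{c} + (0 + 0) + c.X\{b,c})) has moves -a-> u1, -c-> u2, -c-> u3
  u1 = a.(rec X. a.(a.X + a.X + c.(0 + X)) + (c.(a.0 + 0\{a,b}) + (0\{c} + (0 + 0) + c.X\{b,c}))) + a.(rec X. a.(a.X + a.X + c.(0 + X)) + (c.(a.0 + 0\{a,b}) + (0\{c} + (0 + 0) + c.X\{b,c}))) + c.(0 + (rec X. a.(a.X + a.X + c.(0 + X)) + (c.(a.0 + 0\{a,b}) + (0\{c} + (0 + 0) + c.X\{b,c})))) has moves -a-> u0, -c-> u4
  u2 = (rec X. a.(a.X + a.X + c.(0 + X)) + (c.(a.0 + 0\{a,b}) + (0\{c} + (0 + 0) + c.X\{b,c})))\{b,c} has moves -a-> u5
  u3 = a.0 + 0\{a,b} has moves -a-> u6
  u4 = 0 + (rec X. a.(a.X + a.X + c.(0 + X)) + (c.(a.0 + 0\{a,b}) + (0\{c} + (0 + 0) + c.X\{b,c}))) has moves -a-> u1, -c-> u2, -c-> u3
  u5 = (a.(rec X. a.(a.X + a.X + c.(0 + X)) + (c.(a.0 + 0\{a,b}) + (0\{c} + (0 + 0) + c.X\{b,c}))) + a.(rec X. a.(a.X + a.X + c.(0 + X)) + (c.(a.0 + 0\{a,b}) + (0\{c} + (0 + 0) + c.X\{b,c}))) + c.(0 + (rec X. a.(a.X + a.X + c.(0 + X)) + (c.(a.0 + 0\{a,b}) + (0\{c} + (0 + 0) + c.X\{b,c})))))\{b,c} has moves -a-> u2
  u6 = 0 has moves (no moves)
Q's transition system — 8 states:
  v0 = a.(a.(rec X. a.(a.X + a.X + c.(0 + X)) + (c.(a.0 + 0\{a,b}) + (0\{c} + (0 + 0) + c.X\{b,c}))) + a.(rec X. a.(a.X + a.X + c.(0 + X)) + (c.(a.0 + 0\{a,b}) + (0\{c} + (0 + 0) + c.X\{b,c}))) + c.(0 + (rec X. a.(a.X + a.X + c.(0 + X)) + (c.(a.0 + 0\{a,b}) + (0\{c} + (0 + 0) + c.X\{b,c}))))) + (c.(a.0 + 0\{a,b}) + (0\{c} + (0 + 0) + c.(rec X. a.(a.X + a.X + c.(0 + X)) + (c.(a.0 + 0\{a,b}) + (0\{c} + (0 + 0) + c.X\{b,c})))\{b,c})) has moves -a-> v1, -c-> v2, -c-> v3
  v1 = a.(rec X. a.(a.X + a.X + c.(0 + X)) + (c.(a.0 + 0\{a,b}) + (0\{c} + (0 + 0) + c.X\{b,c}))) + a.(rec X. a.(a.X + a.X + c.(0 + X)) + (c.(a.0 + 0\{a,b}) + (0\{c} + (0 + 0) + c.X\{b,c}))) + c.(0 + (rec X. a.(a.X + a.X + c.(0 + X)) + (c.(a.0 + 0\{a,b}) + (0\{c} + (0 + 0) + c.X\{b,c})))) has moves -a-> v4, -c-> v5
  v2 = (rec X. a.(a.X + a.X + c.(0 + X)) + (c.(a.0 + 0\{a,b}) + (0\{c} + (0 + 0) + c.X\{b,c})))\{b,c} has moves -a-> v6
  v3 = a.0 + 0\{a,b} has moves -a-> v7
  v4 = rec X. a.(a.X + a.X + c.(0 + X)) + (c.(a.0 + 0\{a,b}) + (0\{c} + (0 + 0) + c.X\{b,c})) has moves -a-> v1, -c-> v2, -c-> v3
  v5 = 0 + (rec X. a.(a.X + a.X + c.(0 + X)) + (c.(a.0 + 0\{a,b}) + (0\{c} + (0 + 0) + c.X\{b,c}))) has moves -a-> v1, -c-> v2, -c-> v3
  v6 = (a.(rec X. a.(a.X + a.X + c.(0 + X)) + (c.(a.0 + 0\{a,b}) + (0\{c} + (0 + 0) + c.X\{b,c}))) + a.(rec X. a.(a.X + a.X + c.(0 + X)) + (c.(a.0 + 0\{a,b}) + (0\{c} + (0 + 0) + c.X\{b,c}))) + c.(0 + (rec X. a.(a.X + a.X + c.(0 + X)) + (c.(a.0 + 0\{a,b}) + (0\{c} + (0 + 0) + c.X\{b,c})))))\{b,c} has moves -a-> v2
  v7 = 0 has moves (no moves)
Coarsest stable partition (strong bisimilarity classes):
  B0 = {u0, u4, v0, v4, v5}
  B1 = {u1, v1}
  B2 = {u3, v3}
  B3 = {u6, v7}
  B4 = {u2, u5, v2, v6}
u0 ∈ B0, v0 ∈ B0 → same block
Bisimilar ⇒ trace-equivalent.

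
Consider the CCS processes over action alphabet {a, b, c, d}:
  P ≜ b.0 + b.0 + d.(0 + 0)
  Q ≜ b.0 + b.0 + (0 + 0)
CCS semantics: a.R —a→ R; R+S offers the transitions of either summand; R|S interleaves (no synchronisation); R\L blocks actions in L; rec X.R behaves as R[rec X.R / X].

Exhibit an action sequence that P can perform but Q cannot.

d

P's transition system — 3 states:
  s0 = b.0 + b.0 + d.(0 + 0) → -b-> s1, -d-> s2
  s1 = 0 → ∅
  s2 = 0 + 0 → ∅
Q's transition system — 2 states:
  t0 = b.0 + b.0 + (0 + 0) → -b-> t1
  t1 = 0 → ∅
Executing d from P (initial set {s0}):
  step 1 (d): {s2}
  ✓ P
Executing d from Q (initial set {t0}):
  step 1 (d): no successor for Q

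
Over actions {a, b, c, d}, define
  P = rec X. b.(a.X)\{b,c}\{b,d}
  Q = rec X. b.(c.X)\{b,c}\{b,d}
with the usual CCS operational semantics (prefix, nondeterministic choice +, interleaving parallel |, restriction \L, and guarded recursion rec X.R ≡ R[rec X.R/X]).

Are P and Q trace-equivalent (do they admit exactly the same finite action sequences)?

P's transition system — 3 states:
  m0 = rec X. b.(a.X)\{b,c}\{b,d} :: =b=> m1
  m1 = (a.(rec X. b.(a.X)\{b,c}\{b,d}))\{b,c}\{b,d} :: =a=> m2
  m2 = (rec X. b.(a.X)\{b,c}\{b,d})\{b,c}\{b,d} :: ·
Q's transition system — 2 states:
  n0 = rec X. b.(c.X)\{b,c}\{b,d} :: =b=> n1
  n1 = (c.(rec X. b.(c.X)\{b,c}\{b,d}))\{b,c}\{b,d} :: ·
Trace ⟨ba⟩ through P, begin at {m0}:
  [1] b ⇒ {m1}
  [2] a ⇒ {m2}
  — P admits the full trace.
Trace ⟨ba⟩ through Q, begin at {n0}:
  [1] b ⇒ {n1}
  [2] a ⇒ ∅ (Q stuck)

traces(P) ≠ traces(Q) — witness ⟨ba⟩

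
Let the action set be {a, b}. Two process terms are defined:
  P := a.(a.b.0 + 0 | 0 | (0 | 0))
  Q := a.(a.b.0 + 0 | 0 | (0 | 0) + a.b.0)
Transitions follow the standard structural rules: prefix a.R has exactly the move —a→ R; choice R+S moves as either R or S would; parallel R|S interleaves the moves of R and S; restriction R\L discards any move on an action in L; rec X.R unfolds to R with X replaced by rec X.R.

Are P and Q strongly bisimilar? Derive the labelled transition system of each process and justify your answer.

Reachable graph of P (4 states):
  p0 = a.(a.b.0 + 0 | 0 | (0 | 0)) ⊢ —a→ p1
  p1 = a.b.0 + 0 | 0 | (0 | 0) ⊢ —a→ p2
  p2 = b.0 ⊢ —b→ p3
  p3 = 0 ⊢ (no moves)
Reachable graph of Q (4 states):
  q0 = a.(a.b.0 + 0 | 0 | (0 | 0) + a.b.0) ⊢ —a→ q1
  q1 = a.b.0 + 0 | 0 | (0 | 0) + a.b.0 ⊢ —a→ q2
  q2 = b.0 ⊢ —b→ q3
  q3 = 0 ⊢ (no moves)
Coarsest stable partition (strong bisimilarity classes):
  B0 = {p0, q0}
  B1 = {p1, q1}
  B2 = {p2, q2}
  B3 = {p3, q3}
p0 ∈ B0, q0 ∈ B0 → same block

YES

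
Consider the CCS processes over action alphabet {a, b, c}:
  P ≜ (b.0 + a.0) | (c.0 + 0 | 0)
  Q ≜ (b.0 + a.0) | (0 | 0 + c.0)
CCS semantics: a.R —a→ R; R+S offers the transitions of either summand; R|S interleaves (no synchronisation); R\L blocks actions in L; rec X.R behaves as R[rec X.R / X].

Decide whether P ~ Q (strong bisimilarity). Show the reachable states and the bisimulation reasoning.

P ~ Q

LTS(P): 4 reachable states
  p0 = (b.0 + a.0) | (c.0 + 0 | 0) :: —a→ p1, —b→ p1, —c→ p2
  p1 = 0 | (c.0 + 0 | 0) :: —c→ p3
  p2 = (b.0 + a.0) | 0 :: —a→ p3, —b→ p3
  p3 = 0 | 0 :: stopped
LTS(Q): 4 reachable states
  q0 = (b.0 + a.0) | (0 | 0 + c.0) :: —a→ q1, —b→ q1, —c→ q2
  q1 = 0 | (0 | 0 + c.0) :: —c→ q3
  q2 = (b.0 + a.0) | 0 :: —a→ q3, —b→ q3
  q3 = 0 | 0 :: stopped
Bisimilarity quotient blocks:
  B0 = {p0, q0}
  B1 = {p1, q1}
  B2 = {p3, q3}
  B3 = {p2, q2}
p0 ∈ B0, q0 ∈ B0 → same block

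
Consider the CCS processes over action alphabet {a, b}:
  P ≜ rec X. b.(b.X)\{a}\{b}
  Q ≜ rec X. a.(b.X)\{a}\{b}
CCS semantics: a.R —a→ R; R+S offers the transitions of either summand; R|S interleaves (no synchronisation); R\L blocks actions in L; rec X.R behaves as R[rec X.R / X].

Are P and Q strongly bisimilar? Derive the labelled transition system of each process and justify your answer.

NO

P's transition system — 2 states:
  m0 = rec X. b.(b.X)\{a}\{b} | --b--▸ m1
  m1 = (b.(rec X. b.(b.X)\{a}\{b}))\{a}\{b} | deadlocked
Q's transition system — 2 states:
  n0 = rec X. a.(b.X)\{a}\{b} | --a--▸ n1
  n1 = (b.(rec X. a.(b.X)\{a}\{b}))\{a}\{b} | deadlocked
Partition-refinement fixed point:
  B0 = {m0}
  B1 = {m1, n1}
  B2 = {n0}
m0 ∈ B0, n0 ∈ B2 → different blocks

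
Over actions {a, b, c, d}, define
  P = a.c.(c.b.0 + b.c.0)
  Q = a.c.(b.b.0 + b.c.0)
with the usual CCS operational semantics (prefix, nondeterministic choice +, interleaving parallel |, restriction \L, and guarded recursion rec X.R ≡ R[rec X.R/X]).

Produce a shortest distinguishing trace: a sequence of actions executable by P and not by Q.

acc

P's transition system — 6 states:
  p0 = a.c.(c.b.0 + b.c.0) → —a→ p1
  p1 = c.(c.b.0 + b.c.0) → —c→ p2
  p2 = c.b.0 + b.c.0 → —b→ p3, —c→ p4
  p3 = c.0 → —c→ p5
  p4 = b.0 → —b→ p5
  p5 = 0 → stopped
Q's transition system — 6 states:
  q0 = a.c.(b.b.0 + b.c.0) → —a→ q1
  q1 = c.(b.b.0 + b.c.0) → —c→ q2
  q2 = b.b.0 + b.c.0 → —b→ q3, —b→ q4
  q3 = b.0 → —b→ q5
  q4 = c.0 → —c→ q5
  q5 = 0 → stopped
Executing acc from P (initial set {p0}):
  step 1 (a): {p1}
  step 2 (c): {p2}
  step 3 (c): {p4}
  — P admits the full trace.
Executing acc from Q (initial set {q0}):
  step 1 (a): {q1}
  step 2 (c): {q2}
  step 3 (c): ∅ (Q stuck)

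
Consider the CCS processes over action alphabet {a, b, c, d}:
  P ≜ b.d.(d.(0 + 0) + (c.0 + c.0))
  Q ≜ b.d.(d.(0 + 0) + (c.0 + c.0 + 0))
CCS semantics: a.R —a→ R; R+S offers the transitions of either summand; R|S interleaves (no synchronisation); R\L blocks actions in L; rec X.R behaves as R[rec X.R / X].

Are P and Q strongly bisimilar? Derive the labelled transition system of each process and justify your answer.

P ~ Q

Reachable graph of P (5 states):
  m0 = b.d.(d.(0 + 0) + (c.0 + c.0)) :: =b=> m1
  m1 = d.(d.(0 + 0) + (c.0 + c.0)) :: =d=> m2
  m2 = d.(0 + 0) + (c.0 + c.0) :: =c=> m3, =d=> m4
  m3 = 0 :: ∅
  m4 = 0 + 0 :: ∅
Reachable graph of Q (5 states):
  n0 = b.d.(d.(0 + 0) + (c.0 + c.0 + 0)) :: =b=> n1
  n1 = d.(d.(0 + 0) + (c.0 + c.0 + 0)) :: =d=> n2
  n2 = d.(0 + 0) + (c.0 + c.0 + 0) :: =c=> n3, =d=> n4
  n3 = 0 :: ∅
  n4 = 0 + 0 :: ∅
Partition-refinement fixed point:
  B0 = {m0, n0}
  B1 = {m1, n1}
  B2 = {m2, n2}
  B3 = {m3, m4, n3, n4}
m0 ∈ B0, n0 ∈ B0 → same block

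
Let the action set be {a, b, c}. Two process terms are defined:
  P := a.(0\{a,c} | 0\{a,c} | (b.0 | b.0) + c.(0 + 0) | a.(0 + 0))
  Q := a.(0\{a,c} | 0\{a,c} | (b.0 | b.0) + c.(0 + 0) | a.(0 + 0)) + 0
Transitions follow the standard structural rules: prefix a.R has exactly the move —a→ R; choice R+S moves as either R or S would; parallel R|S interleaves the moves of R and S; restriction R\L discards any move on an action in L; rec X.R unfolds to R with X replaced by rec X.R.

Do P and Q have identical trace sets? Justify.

trace-equivalent

P's transition system — 8 states:
  m0 = a.(0\{a,c} | 0\{a,c} | (b.0 | b.0) + c.(0 + 0) | a.(0 + 0)) | -a-> m1
  m1 = 0\{a,c} | 0\{a,c} | (b.0 | b.0) + c.(0 + 0) | a.(0 + 0) | -a-> m2, -b-> m3, -b-> m4, -c-> m5
  m2 = c.(0 + 0) | (0 + 0) | -c-> m6
  m3 = 0\{a,c} | 0\{a,c} | (0 | b.0) | -b-> m7
  m4 = 0\{a,c} | 0\{a,c} | (b.0 | 0) | -b-> m7
  m5 = (0 + 0) | a.(0 + 0) | -a-> m6
  m6 = (0 + 0) | (0 + 0) | ∅
  m7 = 0\{a,c} | 0\{a,c} | (0 | 0) | ∅
Q's transition system — 8 states:
  n0 = a.(0\{a,c} | 0\{a,c} | (b.0 | b.0) + c.(0 + 0) | a.(0 + 0)) + 0 | -a-> n1
  n1 = 0\{a,c} | 0\{a,c} | (b.0 | b.0) + c.(0 + 0) | a.(0 + 0) | -a-> n2, -b-> n3, -b-> n4, -c-> n5
  n2 = c.(0 + 0) | (0 + 0) | -c-> n6
  n3 = 0\{a,c} | 0\{a,c} | (0 | b.0) | -b-> n7
  n4 = 0\{a,c} | 0\{a,c} | (b.0 | 0) | -b-> n7
  n5 = (0 + 0) | a.(0 + 0) | -a-> n6
  n6 = (0 + 0) | (0 + 0) | ∅
  n7 = 0\{a,c} | 0\{a,c} | (0 | 0) | ∅
Coarsest stable partition (strong bisimilarity classes):
  B0 = {m0, n0}
  B1 = {m1, n1}
  B2 = {m2, n2}
  B3 = {m6, m7, n6, n7}
  B4 = {m5, n5}
  B5 = {m3, m4, n3, n4}
m0 ∈ B0, n0 ∈ B0 → same block
Bisimilar ⇒ trace-equivalent.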